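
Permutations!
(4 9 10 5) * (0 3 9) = (0 3 9 10 5 4) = [3, 1, 2, 9, 0, 4, 6, 7, 8, 10, 5]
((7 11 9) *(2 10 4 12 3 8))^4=((2 10 4 12 3 8)(7 11 9))^4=(2 3 4)(7 11 9)(8 12 10)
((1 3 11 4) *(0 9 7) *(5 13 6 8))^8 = ((0 9 7)(1 3 11 4)(5 13 6 8))^8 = (13)(0 7 9)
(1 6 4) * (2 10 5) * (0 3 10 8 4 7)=[3, 6, 8, 10, 1, 2, 7, 0, 4, 9, 5]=(0 3 10 5 2 8 4 1 6 7)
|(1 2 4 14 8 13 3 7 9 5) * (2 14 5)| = 10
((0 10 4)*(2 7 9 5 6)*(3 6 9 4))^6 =(0 4 7 2 6 3 10)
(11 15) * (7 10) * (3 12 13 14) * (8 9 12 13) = (3 13 14)(7 10)(8 9 12)(11 15) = [0, 1, 2, 13, 4, 5, 6, 10, 9, 12, 7, 15, 8, 14, 3, 11]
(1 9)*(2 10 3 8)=(1 9)(2 10 3 8)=[0, 9, 10, 8, 4, 5, 6, 7, 2, 1, 3]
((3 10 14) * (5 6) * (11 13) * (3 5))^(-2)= (3 5 10 6 14)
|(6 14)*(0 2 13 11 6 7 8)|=|(0 2 13 11 6 14 7 8)|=8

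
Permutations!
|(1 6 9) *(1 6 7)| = 2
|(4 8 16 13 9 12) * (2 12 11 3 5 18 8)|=24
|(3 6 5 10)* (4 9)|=4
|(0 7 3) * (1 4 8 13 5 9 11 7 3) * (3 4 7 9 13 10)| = |(0 4 8 10 3)(1 7)(5 13)(9 11)| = 10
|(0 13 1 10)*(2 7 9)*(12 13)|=15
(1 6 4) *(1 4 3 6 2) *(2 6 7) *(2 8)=(1 6 3 7 8 2)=[0, 6, 1, 7, 4, 5, 3, 8, 2]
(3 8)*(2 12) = [0, 1, 12, 8, 4, 5, 6, 7, 3, 9, 10, 11, 2] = (2 12)(3 8)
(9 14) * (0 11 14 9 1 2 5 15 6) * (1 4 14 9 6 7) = (0 11 9 6)(1 2 5 15 7)(4 14) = [11, 2, 5, 3, 14, 15, 0, 1, 8, 6, 10, 9, 12, 13, 4, 7]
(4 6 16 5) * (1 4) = (1 4 6 16 5) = [0, 4, 2, 3, 6, 1, 16, 7, 8, 9, 10, 11, 12, 13, 14, 15, 5]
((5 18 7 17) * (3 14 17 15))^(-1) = (3 15 7 18 5 17 14)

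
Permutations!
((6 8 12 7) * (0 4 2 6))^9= ((0 4 2 6 8 12 7))^9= (0 2 8 7 4 6 12)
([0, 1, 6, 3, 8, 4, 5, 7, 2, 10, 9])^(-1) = (2 8 4 5 6)(9 10)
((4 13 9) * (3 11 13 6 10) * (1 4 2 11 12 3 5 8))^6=((1 4 6 10 5 8)(2 11 13 9)(3 12))^6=(2 13)(9 11)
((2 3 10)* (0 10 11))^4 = (0 11 3 2 10)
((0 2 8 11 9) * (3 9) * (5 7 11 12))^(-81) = (12) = ((0 2 8 12 5 7 11 3 9))^(-81)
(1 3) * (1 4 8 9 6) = (1 3 4 8 9 6) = [0, 3, 2, 4, 8, 5, 1, 7, 9, 6]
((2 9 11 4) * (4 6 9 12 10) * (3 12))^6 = (2 3 12 10 4)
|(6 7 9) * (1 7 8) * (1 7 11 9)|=|(1 11 9 6 8 7)|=6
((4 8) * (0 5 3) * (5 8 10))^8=(0 4 5)(3 8 10)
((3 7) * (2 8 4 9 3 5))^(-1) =(2 5 7 3 9 4 8)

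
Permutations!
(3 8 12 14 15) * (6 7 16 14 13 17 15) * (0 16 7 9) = (0 16 14 6 9)(3 8 12 13 17 15) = [16, 1, 2, 8, 4, 5, 9, 7, 12, 0, 10, 11, 13, 17, 6, 3, 14, 15]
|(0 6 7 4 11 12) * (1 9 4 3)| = 9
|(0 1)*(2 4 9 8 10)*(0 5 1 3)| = |(0 3)(1 5)(2 4 9 8 10)| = 10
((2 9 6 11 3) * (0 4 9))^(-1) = (0 2 3 11 6 9 4)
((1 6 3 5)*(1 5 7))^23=(1 7 3 6)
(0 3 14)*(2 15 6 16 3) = (0 2 15 6 16 3 14) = [2, 1, 15, 14, 4, 5, 16, 7, 8, 9, 10, 11, 12, 13, 0, 6, 3]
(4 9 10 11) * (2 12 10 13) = (2 12 10 11 4 9 13) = [0, 1, 12, 3, 9, 5, 6, 7, 8, 13, 11, 4, 10, 2]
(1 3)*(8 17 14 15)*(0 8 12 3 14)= [8, 14, 2, 1, 4, 5, 6, 7, 17, 9, 10, 11, 3, 13, 15, 12, 16, 0]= (0 8 17)(1 14 15 12 3)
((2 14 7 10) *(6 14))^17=((2 6 14 7 10))^17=(2 14 10 6 7)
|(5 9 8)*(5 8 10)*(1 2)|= |(1 2)(5 9 10)|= 6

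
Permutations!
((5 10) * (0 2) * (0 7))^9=((0 2 7)(5 10))^9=(5 10)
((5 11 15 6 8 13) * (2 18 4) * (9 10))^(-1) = ((2 18 4)(5 11 15 6 8 13)(9 10))^(-1) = (2 4 18)(5 13 8 6 15 11)(9 10)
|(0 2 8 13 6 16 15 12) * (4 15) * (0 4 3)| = 21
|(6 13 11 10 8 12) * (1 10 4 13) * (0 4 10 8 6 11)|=6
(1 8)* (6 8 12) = (1 12 6 8) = [0, 12, 2, 3, 4, 5, 8, 7, 1, 9, 10, 11, 6]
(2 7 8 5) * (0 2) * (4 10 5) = (0 2 7 8 4 10 5) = [2, 1, 7, 3, 10, 0, 6, 8, 4, 9, 5]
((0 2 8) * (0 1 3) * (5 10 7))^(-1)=(0 3 1 8 2)(5 7 10)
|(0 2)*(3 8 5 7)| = 4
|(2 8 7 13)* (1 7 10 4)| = 7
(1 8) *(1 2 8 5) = (1 5)(2 8) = [0, 5, 8, 3, 4, 1, 6, 7, 2]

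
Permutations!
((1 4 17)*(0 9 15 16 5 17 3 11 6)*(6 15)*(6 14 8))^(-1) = (0 6 8 14 9)(1 17 5 16 15 11 3 4)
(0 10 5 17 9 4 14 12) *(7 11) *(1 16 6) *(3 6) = (0 10 5 17 9 4 14 12)(1 16 3 6)(7 11) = [10, 16, 2, 6, 14, 17, 1, 11, 8, 4, 5, 7, 0, 13, 12, 15, 3, 9]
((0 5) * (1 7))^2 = (7)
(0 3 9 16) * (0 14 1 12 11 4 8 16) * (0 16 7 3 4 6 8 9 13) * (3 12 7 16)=[4, 7, 2, 13, 9, 5, 8, 12, 16, 3, 10, 6, 11, 0, 1, 15, 14]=(0 4 9 3 13)(1 7 12 11 6 8 16 14)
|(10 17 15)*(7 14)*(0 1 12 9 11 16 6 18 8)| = |(0 1 12 9 11 16 6 18 8)(7 14)(10 17 15)| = 18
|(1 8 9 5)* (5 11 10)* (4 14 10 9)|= |(1 8 4 14 10 5)(9 11)|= 6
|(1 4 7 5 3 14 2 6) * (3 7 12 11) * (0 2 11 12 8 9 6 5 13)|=15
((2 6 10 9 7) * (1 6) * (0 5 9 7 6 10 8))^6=(0 5 9 6 8)(1 7)(2 10)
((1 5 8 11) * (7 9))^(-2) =((1 5 8 11)(7 9))^(-2) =(1 8)(5 11)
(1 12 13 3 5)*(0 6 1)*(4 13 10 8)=(0 6 1 12 10 8 4 13 3 5)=[6, 12, 2, 5, 13, 0, 1, 7, 4, 9, 8, 11, 10, 3]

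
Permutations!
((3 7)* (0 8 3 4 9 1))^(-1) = (0 1 9 4 7 3 8)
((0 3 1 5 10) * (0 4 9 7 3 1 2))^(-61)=(0 5 4 7 2 1 10 9 3)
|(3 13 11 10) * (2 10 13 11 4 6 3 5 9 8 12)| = |(2 10 5 9 8 12)(3 11 13 4 6)| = 30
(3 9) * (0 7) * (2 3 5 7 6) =(0 6 2 3 9 5 7) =[6, 1, 3, 9, 4, 7, 2, 0, 8, 5]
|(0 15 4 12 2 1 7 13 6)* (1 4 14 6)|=12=|(0 15 14 6)(1 7 13)(2 4 12)|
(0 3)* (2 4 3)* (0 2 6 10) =(0 6 10)(2 4 3) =[6, 1, 4, 2, 3, 5, 10, 7, 8, 9, 0]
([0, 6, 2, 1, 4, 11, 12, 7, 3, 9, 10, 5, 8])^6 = (1 6 12 8 3)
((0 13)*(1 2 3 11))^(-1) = (0 13)(1 11 3 2)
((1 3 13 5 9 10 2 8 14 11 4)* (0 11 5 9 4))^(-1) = (0 11)(1 4 5 14 8 2 10 9 13 3) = ((0 11)(1 3 13 9 10 2 8 14 5 4))^(-1)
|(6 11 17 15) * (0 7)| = 4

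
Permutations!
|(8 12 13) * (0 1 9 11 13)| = |(0 1 9 11 13 8 12)| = 7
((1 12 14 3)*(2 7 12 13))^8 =((1 13 2 7 12 14 3))^8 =(1 13 2 7 12 14 3)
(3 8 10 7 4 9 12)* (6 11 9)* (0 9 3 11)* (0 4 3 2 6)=[9, 1, 6, 8, 0, 5, 4, 3, 10, 12, 7, 2, 11]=(0 9 12 11 2 6 4)(3 8 10 7)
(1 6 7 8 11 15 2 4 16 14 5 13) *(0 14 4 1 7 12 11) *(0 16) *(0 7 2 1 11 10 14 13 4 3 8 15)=[13, 6, 11, 8, 7, 4, 12, 15, 16, 9, 14, 0, 10, 2, 5, 1, 3]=(0 13 2 11)(1 6 12 10 14 5 4 7 15)(3 8 16)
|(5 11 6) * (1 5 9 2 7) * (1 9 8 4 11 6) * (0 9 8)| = 10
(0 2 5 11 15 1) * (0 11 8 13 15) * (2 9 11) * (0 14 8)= [9, 2, 5, 3, 4, 0, 6, 7, 13, 11, 10, 14, 12, 15, 8, 1]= (0 9 11 14 8 13 15 1 2 5)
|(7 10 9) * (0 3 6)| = |(0 3 6)(7 10 9)| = 3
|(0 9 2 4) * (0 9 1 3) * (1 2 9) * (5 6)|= |(9)(0 2 4 1 3)(5 6)|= 10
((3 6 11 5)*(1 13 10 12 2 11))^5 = (1 11 13 5 10 3 12 6 2) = ((1 13 10 12 2 11 5 3 6))^5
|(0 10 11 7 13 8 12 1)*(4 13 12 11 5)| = |(0 10 5 4 13 8 11 7 12 1)| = 10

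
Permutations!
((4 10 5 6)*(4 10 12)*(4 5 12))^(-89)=(5 12 10 6)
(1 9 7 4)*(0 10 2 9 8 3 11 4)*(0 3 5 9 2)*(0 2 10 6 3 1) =(0 6 3 11 4)(1 8 5 9 7)(2 10) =[6, 8, 10, 11, 0, 9, 3, 1, 5, 7, 2, 4]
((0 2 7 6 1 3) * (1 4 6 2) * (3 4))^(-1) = (0 3 6 4 1)(2 7)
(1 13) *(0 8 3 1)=(0 8 3 1 13)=[8, 13, 2, 1, 4, 5, 6, 7, 3, 9, 10, 11, 12, 0]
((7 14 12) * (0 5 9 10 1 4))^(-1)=((0 5 9 10 1 4)(7 14 12))^(-1)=(0 4 1 10 9 5)(7 12 14)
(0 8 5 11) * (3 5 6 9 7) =(0 8 6 9 7 3 5 11) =[8, 1, 2, 5, 4, 11, 9, 3, 6, 7, 10, 0]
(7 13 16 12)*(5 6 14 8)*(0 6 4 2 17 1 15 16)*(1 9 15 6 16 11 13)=(0 16 12 7 1 6 14 8 5 4 2 17 9 15 11 13)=[16, 6, 17, 3, 2, 4, 14, 1, 5, 15, 10, 13, 7, 0, 8, 11, 12, 9]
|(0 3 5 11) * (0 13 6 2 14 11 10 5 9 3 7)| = |(0 7)(2 14 11 13 6)(3 9)(5 10)| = 10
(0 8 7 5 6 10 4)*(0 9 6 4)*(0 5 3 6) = (0 8 7 3 6 10 5 4 9) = [8, 1, 2, 6, 9, 4, 10, 3, 7, 0, 5]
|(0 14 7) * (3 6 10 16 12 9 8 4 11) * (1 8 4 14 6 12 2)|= 45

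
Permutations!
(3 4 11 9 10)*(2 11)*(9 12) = (2 11 12 9 10 3 4) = [0, 1, 11, 4, 2, 5, 6, 7, 8, 10, 3, 12, 9]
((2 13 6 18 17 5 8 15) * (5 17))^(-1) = (2 15 8 5 18 6 13)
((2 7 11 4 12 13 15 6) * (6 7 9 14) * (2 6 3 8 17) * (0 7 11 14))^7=((0 7 14 3 8 17 2 9)(4 12 13 15 11))^7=(0 9 2 17 8 3 14 7)(4 13 11 12 15)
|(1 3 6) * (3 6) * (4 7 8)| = 6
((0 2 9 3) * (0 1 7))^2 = ((0 2 9 3 1 7))^2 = (0 9 1)(2 3 7)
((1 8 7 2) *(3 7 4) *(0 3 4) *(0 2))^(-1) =((0 3 7)(1 8 2))^(-1) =(0 7 3)(1 2 8)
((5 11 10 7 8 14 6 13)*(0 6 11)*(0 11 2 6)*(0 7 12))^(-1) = ((0 7 8 14 2 6 13 5 11 10 12))^(-1) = (0 12 10 11 5 13 6 2 14 8 7)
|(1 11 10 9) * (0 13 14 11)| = 7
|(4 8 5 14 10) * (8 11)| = 6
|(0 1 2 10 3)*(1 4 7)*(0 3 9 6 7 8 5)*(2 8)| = |(0 4 2 10 9 6 7 1 8 5)| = 10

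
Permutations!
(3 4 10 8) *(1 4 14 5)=(1 4 10 8 3 14 5)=[0, 4, 2, 14, 10, 1, 6, 7, 3, 9, 8, 11, 12, 13, 5]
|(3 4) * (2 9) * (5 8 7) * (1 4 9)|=|(1 4 3 9 2)(5 8 7)|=15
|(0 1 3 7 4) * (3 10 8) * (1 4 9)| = |(0 4)(1 10 8 3 7 9)| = 6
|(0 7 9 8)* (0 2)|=5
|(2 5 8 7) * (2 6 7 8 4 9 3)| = |(2 5 4 9 3)(6 7)| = 10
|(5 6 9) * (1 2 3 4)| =|(1 2 3 4)(5 6 9)| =12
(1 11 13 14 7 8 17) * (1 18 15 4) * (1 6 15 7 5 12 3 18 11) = (3 18 7 8 17 11 13 14 5 12)(4 6 15) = [0, 1, 2, 18, 6, 12, 15, 8, 17, 9, 10, 13, 3, 14, 5, 4, 16, 11, 7]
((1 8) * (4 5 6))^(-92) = (8)(4 5 6)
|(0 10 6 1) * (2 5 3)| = 12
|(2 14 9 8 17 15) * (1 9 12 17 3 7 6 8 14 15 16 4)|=|(1 9 14 12 17 16 4)(2 15)(3 7 6 8)|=28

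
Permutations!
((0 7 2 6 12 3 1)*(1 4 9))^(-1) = (0 1 9 4 3 12 6 2 7)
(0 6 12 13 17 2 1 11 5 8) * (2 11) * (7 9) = (0 6 12 13 17 11 5 8)(1 2)(7 9) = [6, 2, 1, 3, 4, 8, 12, 9, 0, 7, 10, 5, 13, 17, 14, 15, 16, 11]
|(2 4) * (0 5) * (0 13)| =6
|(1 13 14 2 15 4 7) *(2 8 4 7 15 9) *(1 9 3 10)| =|(1 13 14 8 4 15 7 9 2 3 10)| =11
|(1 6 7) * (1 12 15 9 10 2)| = |(1 6 7 12 15 9 10 2)| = 8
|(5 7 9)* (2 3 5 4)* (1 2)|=|(1 2 3 5 7 9 4)|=7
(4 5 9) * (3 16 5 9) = (3 16 5)(4 9) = [0, 1, 2, 16, 9, 3, 6, 7, 8, 4, 10, 11, 12, 13, 14, 15, 5]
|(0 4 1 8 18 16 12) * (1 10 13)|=9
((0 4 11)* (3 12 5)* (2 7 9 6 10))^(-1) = ((0 4 11)(2 7 9 6 10)(3 12 5))^(-1) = (0 11 4)(2 10 6 9 7)(3 5 12)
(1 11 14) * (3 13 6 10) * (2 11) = (1 2 11 14)(3 13 6 10) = [0, 2, 11, 13, 4, 5, 10, 7, 8, 9, 3, 14, 12, 6, 1]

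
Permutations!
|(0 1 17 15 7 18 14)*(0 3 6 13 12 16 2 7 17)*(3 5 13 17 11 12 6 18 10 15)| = 14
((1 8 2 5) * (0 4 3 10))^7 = (0 10 3 4)(1 5 2 8)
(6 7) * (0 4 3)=(0 4 3)(6 7)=[4, 1, 2, 0, 3, 5, 7, 6]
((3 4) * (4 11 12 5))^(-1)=((3 11 12 5 4))^(-1)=(3 4 5 12 11)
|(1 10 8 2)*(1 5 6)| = |(1 10 8 2 5 6)| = 6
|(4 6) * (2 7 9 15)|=4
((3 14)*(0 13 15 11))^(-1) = ((0 13 15 11)(3 14))^(-1) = (0 11 15 13)(3 14)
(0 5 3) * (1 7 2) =(0 5 3)(1 7 2) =[5, 7, 1, 0, 4, 3, 6, 2]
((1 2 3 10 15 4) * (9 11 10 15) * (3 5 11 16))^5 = ((1 2 5 11 10 9 16 3 15 4))^5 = (1 9)(2 16)(3 5)(4 10)(11 15)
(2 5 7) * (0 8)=(0 8)(2 5 7)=[8, 1, 5, 3, 4, 7, 6, 2, 0]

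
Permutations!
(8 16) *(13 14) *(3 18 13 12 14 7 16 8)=[0, 1, 2, 18, 4, 5, 6, 16, 8, 9, 10, 11, 14, 7, 12, 15, 3, 17, 13]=(3 18 13 7 16)(12 14)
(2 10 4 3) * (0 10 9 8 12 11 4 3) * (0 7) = [10, 1, 9, 2, 7, 5, 6, 0, 12, 8, 3, 4, 11] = (0 10 3 2 9 8 12 11 4 7)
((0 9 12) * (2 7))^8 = (0 12 9)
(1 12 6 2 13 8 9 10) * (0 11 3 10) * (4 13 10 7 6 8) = (0 11 3 7 6 2 10 1 12 8 9)(4 13) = [11, 12, 10, 7, 13, 5, 2, 6, 9, 0, 1, 3, 8, 4]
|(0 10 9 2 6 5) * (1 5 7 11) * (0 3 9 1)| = |(0 10 1 5 3 9 2 6 7 11)| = 10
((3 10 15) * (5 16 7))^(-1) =((3 10 15)(5 16 7))^(-1) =(3 15 10)(5 7 16)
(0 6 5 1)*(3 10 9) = (0 6 5 1)(3 10 9) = [6, 0, 2, 10, 4, 1, 5, 7, 8, 3, 9]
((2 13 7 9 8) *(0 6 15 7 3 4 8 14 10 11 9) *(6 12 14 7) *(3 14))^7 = ((0 12 3 4 8 2 13 14 10 11 9 7)(6 15))^7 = (0 14 3 11 8 7 13 12 10 4 9 2)(6 15)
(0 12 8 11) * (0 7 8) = [12, 1, 2, 3, 4, 5, 6, 8, 11, 9, 10, 7, 0] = (0 12)(7 8 11)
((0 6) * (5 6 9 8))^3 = (0 5 9 6 8)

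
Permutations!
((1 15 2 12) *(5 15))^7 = ((1 5 15 2 12))^7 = (1 15 12 5 2)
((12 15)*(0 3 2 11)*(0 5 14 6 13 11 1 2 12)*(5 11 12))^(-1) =(0 15 12 13 6 14 5 3)(1 2)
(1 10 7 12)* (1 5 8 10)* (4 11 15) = (4 11 15)(5 8 10 7 12) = [0, 1, 2, 3, 11, 8, 6, 12, 10, 9, 7, 15, 5, 13, 14, 4]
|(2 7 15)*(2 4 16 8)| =|(2 7 15 4 16 8)| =6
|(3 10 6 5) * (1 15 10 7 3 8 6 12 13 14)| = |(1 15 10 12 13 14)(3 7)(5 8 6)| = 6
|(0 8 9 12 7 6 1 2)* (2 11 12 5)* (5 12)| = |(0 8 9 12 7 6 1 11 5 2)| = 10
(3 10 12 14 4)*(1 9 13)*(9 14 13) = (1 14 4 3 10 12 13) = [0, 14, 2, 10, 3, 5, 6, 7, 8, 9, 12, 11, 13, 1, 4]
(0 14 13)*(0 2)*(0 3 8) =(0 14 13 2 3 8) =[14, 1, 3, 8, 4, 5, 6, 7, 0, 9, 10, 11, 12, 2, 13]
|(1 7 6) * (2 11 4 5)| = |(1 7 6)(2 11 4 5)| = 12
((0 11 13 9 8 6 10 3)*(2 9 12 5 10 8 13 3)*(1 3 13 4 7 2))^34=(0 13 5 1)(2 4)(3 11 12 10)(7 9)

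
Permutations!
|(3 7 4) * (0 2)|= 6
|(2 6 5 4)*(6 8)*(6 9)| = 6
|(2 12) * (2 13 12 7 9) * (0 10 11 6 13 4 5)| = 24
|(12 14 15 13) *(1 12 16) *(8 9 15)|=8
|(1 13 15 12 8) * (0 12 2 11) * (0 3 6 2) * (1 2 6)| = |(0 12 8 2 11 3 1 13 15)| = 9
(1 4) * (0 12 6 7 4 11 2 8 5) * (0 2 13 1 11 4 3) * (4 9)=(0 12 6 7 3)(1 9 4 11 13)(2 8 5)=[12, 9, 8, 0, 11, 2, 7, 3, 5, 4, 10, 13, 6, 1]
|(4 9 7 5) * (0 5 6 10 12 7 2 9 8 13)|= |(0 5 4 8 13)(2 9)(6 10 12 7)|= 20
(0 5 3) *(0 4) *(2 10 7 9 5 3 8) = [3, 1, 10, 4, 0, 8, 6, 9, 2, 5, 7] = (0 3 4)(2 10 7 9 5 8)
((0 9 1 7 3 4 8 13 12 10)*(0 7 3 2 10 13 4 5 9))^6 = ((1 3 5 9)(2 10 7)(4 8)(12 13))^6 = (13)(1 5)(3 9)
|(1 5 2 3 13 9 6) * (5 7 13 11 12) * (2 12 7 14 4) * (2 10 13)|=|(1 14 4 10 13 9 6)(2 3 11 7)(5 12)|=28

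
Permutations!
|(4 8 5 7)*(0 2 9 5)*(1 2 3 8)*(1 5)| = |(0 3 8)(1 2 9)(4 5 7)| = 3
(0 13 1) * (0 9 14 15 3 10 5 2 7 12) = (0 13 1 9 14 15 3 10 5 2 7 12) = [13, 9, 7, 10, 4, 2, 6, 12, 8, 14, 5, 11, 0, 1, 15, 3]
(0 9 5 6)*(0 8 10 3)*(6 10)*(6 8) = [9, 1, 2, 0, 4, 10, 6, 7, 8, 5, 3] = (0 9 5 10 3)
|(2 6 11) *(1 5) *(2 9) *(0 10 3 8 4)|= |(0 10 3 8 4)(1 5)(2 6 11 9)|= 20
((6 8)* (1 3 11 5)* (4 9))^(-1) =((1 3 11 5)(4 9)(6 8))^(-1) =(1 5 11 3)(4 9)(6 8)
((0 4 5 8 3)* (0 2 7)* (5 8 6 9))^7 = ((0 4 8 3 2 7)(5 6 9))^7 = (0 4 8 3 2 7)(5 6 9)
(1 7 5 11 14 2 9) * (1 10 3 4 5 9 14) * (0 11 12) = (0 11 1 7 9 10 3 4 5 12)(2 14) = [11, 7, 14, 4, 5, 12, 6, 9, 8, 10, 3, 1, 0, 13, 2]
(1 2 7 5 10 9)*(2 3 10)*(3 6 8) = (1 6 8 3 10 9)(2 7 5) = [0, 6, 7, 10, 4, 2, 8, 5, 3, 1, 9]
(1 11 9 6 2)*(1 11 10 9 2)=(1 10 9 6)(2 11)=[0, 10, 11, 3, 4, 5, 1, 7, 8, 6, 9, 2]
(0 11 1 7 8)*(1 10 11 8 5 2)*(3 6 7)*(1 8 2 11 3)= (0 2 8)(3 6 7 5 11 10)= [2, 1, 8, 6, 4, 11, 7, 5, 0, 9, 3, 10]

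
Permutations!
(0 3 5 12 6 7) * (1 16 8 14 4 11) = (0 3 5 12 6 7)(1 16 8 14 4 11) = [3, 16, 2, 5, 11, 12, 7, 0, 14, 9, 10, 1, 6, 13, 4, 15, 8]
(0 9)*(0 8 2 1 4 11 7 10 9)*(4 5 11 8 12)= [0, 5, 1, 3, 8, 11, 6, 10, 2, 12, 9, 7, 4]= (1 5 11 7 10 9 12 4 8 2)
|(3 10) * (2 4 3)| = 4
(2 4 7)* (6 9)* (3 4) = (2 3 4 7)(6 9) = [0, 1, 3, 4, 7, 5, 9, 2, 8, 6]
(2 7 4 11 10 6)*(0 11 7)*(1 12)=(0 11 10 6 2)(1 12)(4 7)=[11, 12, 0, 3, 7, 5, 2, 4, 8, 9, 6, 10, 1]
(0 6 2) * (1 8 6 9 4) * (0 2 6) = (0 9 4 1 8) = [9, 8, 2, 3, 1, 5, 6, 7, 0, 4]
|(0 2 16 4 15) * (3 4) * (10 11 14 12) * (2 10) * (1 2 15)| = 30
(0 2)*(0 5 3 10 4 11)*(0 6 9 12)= [2, 1, 5, 10, 11, 3, 9, 7, 8, 12, 4, 6, 0]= (0 2 5 3 10 4 11 6 9 12)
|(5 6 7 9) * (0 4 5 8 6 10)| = |(0 4 5 10)(6 7 9 8)| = 4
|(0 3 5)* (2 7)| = 6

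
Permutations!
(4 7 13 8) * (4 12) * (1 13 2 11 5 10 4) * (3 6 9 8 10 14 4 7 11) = (1 13 10 7 2 3 6 9 8 12)(4 11 5 14) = [0, 13, 3, 6, 11, 14, 9, 2, 12, 8, 7, 5, 1, 10, 4]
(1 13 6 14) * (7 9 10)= (1 13 6 14)(7 9 10)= [0, 13, 2, 3, 4, 5, 14, 9, 8, 10, 7, 11, 12, 6, 1]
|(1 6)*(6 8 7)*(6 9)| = |(1 8 7 9 6)| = 5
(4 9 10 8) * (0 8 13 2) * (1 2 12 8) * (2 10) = (0 1 10 13 12 8 4 9 2) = [1, 10, 0, 3, 9, 5, 6, 7, 4, 2, 13, 11, 8, 12]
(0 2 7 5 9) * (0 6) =(0 2 7 5 9 6) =[2, 1, 7, 3, 4, 9, 0, 5, 8, 6]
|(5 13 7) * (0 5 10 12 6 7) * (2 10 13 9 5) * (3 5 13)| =|(0 2 10 12 6 7 3 5 9 13)| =10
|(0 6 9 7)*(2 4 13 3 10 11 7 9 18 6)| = |(0 2 4 13 3 10 11 7)(6 18)| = 8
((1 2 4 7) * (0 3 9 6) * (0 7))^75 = (0 6 2 3 7 4 9 1)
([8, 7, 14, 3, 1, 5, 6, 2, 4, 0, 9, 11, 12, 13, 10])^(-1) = [9, 4, 7, 3, 8, 5, 6, 1, 0, 10, 14, 11, 12, 13, 2]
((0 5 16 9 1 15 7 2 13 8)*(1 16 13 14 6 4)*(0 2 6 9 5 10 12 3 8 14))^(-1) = ((0 10 12 3 8 2)(1 15 7 6 4)(5 13 14 9 16))^(-1) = (0 2 8 3 12 10)(1 4 6 7 15)(5 16 9 14 13)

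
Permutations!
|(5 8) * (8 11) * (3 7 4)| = |(3 7 4)(5 11 8)| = 3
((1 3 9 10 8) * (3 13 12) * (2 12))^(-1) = ((1 13 2 12 3 9 10 8))^(-1) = (1 8 10 9 3 12 2 13)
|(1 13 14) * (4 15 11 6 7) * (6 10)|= |(1 13 14)(4 15 11 10 6 7)|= 6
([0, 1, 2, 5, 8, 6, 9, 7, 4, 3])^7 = [0, 1, 2, 9, 8, 3, 5, 7, 4, 6]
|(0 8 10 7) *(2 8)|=|(0 2 8 10 7)|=5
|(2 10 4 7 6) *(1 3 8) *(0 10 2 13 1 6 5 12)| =|(0 10 4 7 5 12)(1 3 8 6 13)| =30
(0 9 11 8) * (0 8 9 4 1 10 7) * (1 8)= (0 4 8 1 10 7)(9 11)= [4, 10, 2, 3, 8, 5, 6, 0, 1, 11, 7, 9]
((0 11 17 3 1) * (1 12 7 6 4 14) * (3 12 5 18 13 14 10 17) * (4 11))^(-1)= ((0 4 10 17 12 7 6 11 3 5 18 13 14 1))^(-1)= (0 1 14 13 18 5 3 11 6 7 12 17 10 4)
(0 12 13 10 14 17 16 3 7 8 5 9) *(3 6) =(0 12 13 10 14 17 16 6 3 7 8 5 9) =[12, 1, 2, 7, 4, 9, 3, 8, 5, 0, 14, 11, 13, 10, 17, 15, 6, 16]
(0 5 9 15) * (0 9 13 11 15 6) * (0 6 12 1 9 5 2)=(0 2)(1 9 12)(5 13 11 15)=[2, 9, 0, 3, 4, 13, 6, 7, 8, 12, 10, 15, 1, 11, 14, 5]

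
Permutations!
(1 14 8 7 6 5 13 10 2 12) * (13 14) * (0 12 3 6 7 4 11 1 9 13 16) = (0 12 9 13 10 2 3 6 5 14 8 4 11 1 16) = [12, 16, 3, 6, 11, 14, 5, 7, 4, 13, 2, 1, 9, 10, 8, 15, 0]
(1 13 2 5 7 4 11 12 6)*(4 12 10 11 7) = (1 13 2 5 4 7 12 6)(10 11) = [0, 13, 5, 3, 7, 4, 1, 12, 8, 9, 11, 10, 6, 2]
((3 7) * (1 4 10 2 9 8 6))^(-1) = ((1 4 10 2 9 8 6)(3 7))^(-1) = (1 6 8 9 2 10 4)(3 7)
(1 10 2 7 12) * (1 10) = (2 7 12 10) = [0, 1, 7, 3, 4, 5, 6, 12, 8, 9, 2, 11, 10]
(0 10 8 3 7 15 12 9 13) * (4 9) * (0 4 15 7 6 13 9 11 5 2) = (0 10 8 3 6 13 4 11 5 2)(12 15) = [10, 1, 0, 6, 11, 2, 13, 7, 3, 9, 8, 5, 15, 4, 14, 12]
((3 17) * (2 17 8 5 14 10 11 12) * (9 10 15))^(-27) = (2 15 17 9 3 10 8 11 5 12 14)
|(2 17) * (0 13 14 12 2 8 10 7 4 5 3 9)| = |(0 13 14 12 2 17 8 10 7 4 5 3 9)| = 13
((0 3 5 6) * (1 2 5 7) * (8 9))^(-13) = (0 3 7 1 2 5 6)(8 9)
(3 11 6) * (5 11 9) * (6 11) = (11)(3 9 5 6) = [0, 1, 2, 9, 4, 6, 3, 7, 8, 5, 10, 11]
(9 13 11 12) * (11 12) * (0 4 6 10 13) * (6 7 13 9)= [4, 1, 2, 3, 7, 5, 10, 13, 8, 0, 9, 11, 6, 12]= (0 4 7 13 12 6 10 9)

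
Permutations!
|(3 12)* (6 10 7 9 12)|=|(3 6 10 7 9 12)|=6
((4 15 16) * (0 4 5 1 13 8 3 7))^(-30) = ((0 4 15 16 5 1 13 8 3 7))^(-30) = (16)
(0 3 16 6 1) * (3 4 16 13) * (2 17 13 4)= [2, 0, 17, 4, 16, 5, 1, 7, 8, 9, 10, 11, 12, 3, 14, 15, 6, 13]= (0 2 17 13 3 4 16 6 1)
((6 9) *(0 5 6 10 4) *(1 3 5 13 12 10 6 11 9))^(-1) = (0 4 10 12 13)(1 6 9 11 5 3)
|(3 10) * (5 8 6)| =|(3 10)(5 8 6)| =6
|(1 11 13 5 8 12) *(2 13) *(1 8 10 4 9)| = 8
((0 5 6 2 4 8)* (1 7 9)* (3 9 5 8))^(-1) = (0 8)(1 9 3 4 2 6 5 7)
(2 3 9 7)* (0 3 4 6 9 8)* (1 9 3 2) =[2, 9, 4, 8, 6, 5, 3, 1, 0, 7] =(0 2 4 6 3 8)(1 9 7)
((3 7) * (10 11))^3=(3 7)(10 11)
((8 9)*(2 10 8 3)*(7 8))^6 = ((2 10 7 8 9 3))^6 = (10)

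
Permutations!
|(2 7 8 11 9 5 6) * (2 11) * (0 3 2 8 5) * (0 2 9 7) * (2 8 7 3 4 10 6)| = 11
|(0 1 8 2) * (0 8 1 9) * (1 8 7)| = |(0 9)(1 8 2 7)| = 4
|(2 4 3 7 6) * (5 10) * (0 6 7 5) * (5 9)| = |(0 6 2 4 3 9 5 10)| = 8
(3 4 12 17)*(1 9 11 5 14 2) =(1 9 11 5 14 2)(3 4 12 17) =[0, 9, 1, 4, 12, 14, 6, 7, 8, 11, 10, 5, 17, 13, 2, 15, 16, 3]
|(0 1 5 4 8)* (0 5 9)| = |(0 1 9)(4 8 5)| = 3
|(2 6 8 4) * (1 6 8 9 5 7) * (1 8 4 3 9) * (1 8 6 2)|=|(1 2 4)(3 9 5 7 6 8)|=6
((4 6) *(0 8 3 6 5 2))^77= (8)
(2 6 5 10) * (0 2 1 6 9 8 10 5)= (0 2 9 8 10 1 6)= [2, 6, 9, 3, 4, 5, 0, 7, 10, 8, 1]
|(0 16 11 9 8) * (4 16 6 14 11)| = 6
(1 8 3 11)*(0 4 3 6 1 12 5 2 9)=[4, 8, 9, 11, 3, 2, 1, 7, 6, 0, 10, 12, 5]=(0 4 3 11 12 5 2 9)(1 8 6)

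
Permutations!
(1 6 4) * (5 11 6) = (1 5 11 6 4) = [0, 5, 2, 3, 1, 11, 4, 7, 8, 9, 10, 6]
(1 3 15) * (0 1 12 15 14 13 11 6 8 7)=(0 1 3 14 13 11 6 8 7)(12 15)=[1, 3, 2, 14, 4, 5, 8, 0, 7, 9, 10, 6, 15, 11, 13, 12]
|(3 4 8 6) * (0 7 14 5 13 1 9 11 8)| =12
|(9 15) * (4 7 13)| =6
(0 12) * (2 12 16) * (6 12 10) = [16, 1, 10, 3, 4, 5, 12, 7, 8, 9, 6, 11, 0, 13, 14, 15, 2] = (0 16 2 10 6 12)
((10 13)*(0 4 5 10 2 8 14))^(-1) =((0 4 5 10 13 2 8 14))^(-1) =(0 14 8 2 13 10 5 4)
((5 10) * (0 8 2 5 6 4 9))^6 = ((0 8 2 5 10 6 4 9))^6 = (0 4 10 2)(5 8 9 6)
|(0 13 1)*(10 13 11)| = |(0 11 10 13 1)| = 5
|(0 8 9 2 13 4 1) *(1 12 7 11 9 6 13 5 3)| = 13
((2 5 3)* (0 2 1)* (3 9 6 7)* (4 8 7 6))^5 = (0 8 2 7 5 3 9 1 4)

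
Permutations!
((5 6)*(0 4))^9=((0 4)(5 6))^9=(0 4)(5 6)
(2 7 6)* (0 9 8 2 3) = (0 9 8 2 7 6 3) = [9, 1, 7, 0, 4, 5, 3, 6, 2, 8]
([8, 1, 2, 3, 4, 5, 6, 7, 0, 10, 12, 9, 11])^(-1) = [8, 1, 2, 3, 4, 5, 6, 7, 0, 11, 9, 12, 10]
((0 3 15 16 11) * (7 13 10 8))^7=(0 15 11 3 16)(7 8 10 13)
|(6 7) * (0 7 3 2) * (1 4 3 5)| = 8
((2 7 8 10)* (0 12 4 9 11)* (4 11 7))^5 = ((0 12 11)(2 4 9 7 8 10))^5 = (0 11 12)(2 10 8 7 9 4)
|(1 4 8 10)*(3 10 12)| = |(1 4 8 12 3 10)| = 6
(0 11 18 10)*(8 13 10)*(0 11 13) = [13, 1, 2, 3, 4, 5, 6, 7, 0, 9, 11, 18, 12, 10, 14, 15, 16, 17, 8] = (0 13 10 11 18 8)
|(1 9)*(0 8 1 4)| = 5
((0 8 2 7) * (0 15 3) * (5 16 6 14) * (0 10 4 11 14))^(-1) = (0 6 16 5 14 11 4 10 3 15 7 2 8)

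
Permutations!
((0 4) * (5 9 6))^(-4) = ((0 4)(5 9 6))^(-4) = (5 6 9)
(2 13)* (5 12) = (2 13)(5 12) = [0, 1, 13, 3, 4, 12, 6, 7, 8, 9, 10, 11, 5, 2]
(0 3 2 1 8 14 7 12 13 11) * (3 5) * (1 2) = (0 5 3 1 8 14 7 12 13 11) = [5, 8, 2, 1, 4, 3, 6, 12, 14, 9, 10, 0, 13, 11, 7]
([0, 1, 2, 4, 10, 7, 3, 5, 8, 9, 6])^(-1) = [0, 1, 2, 6, 3, 7, 10, 5, 8, 9, 4]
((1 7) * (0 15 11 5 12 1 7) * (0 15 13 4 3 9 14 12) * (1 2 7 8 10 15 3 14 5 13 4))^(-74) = ((0 4 14 12 2 7 8 10 15 11 13 1 3 9 5))^(-74) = (0 4 14 12 2 7 8 10 15 11 13 1 3 9 5)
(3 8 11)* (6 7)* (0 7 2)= (0 7 6 2)(3 8 11)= [7, 1, 0, 8, 4, 5, 2, 6, 11, 9, 10, 3]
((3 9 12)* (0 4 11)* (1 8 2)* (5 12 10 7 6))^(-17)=((0 4 11)(1 8 2)(3 9 10 7 6 5 12))^(-17)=(0 4 11)(1 8 2)(3 6 9 5 10 12 7)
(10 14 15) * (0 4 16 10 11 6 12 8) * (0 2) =(0 4 16 10 14 15 11 6 12 8 2) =[4, 1, 0, 3, 16, 5, 12, 7, 2, 9, 14, 6, 8, 13, 15, 11, 10]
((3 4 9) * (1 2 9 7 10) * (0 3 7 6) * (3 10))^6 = (0 3 2)(1 6 7)(4 9 10)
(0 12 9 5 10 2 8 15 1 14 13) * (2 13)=(0 12 9 5 10 13)(1 14 2 8 15)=[12, 14, 8, 3, 4, 10, 6, 7, 15, 5, 13, 11, 9, 0, 2, 1]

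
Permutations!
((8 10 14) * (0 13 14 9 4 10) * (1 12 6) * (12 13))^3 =((0 12 6 1 13 14 8)(4 10 9))^3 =(0 1 8 6 14 12 13)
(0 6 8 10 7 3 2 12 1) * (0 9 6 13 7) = (0 13 7 3 2 12 1 9 6 8 10) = [13, 9, 12, 2, 4, 5, 8, 3, 10, 6, 0, 11, 1, 7]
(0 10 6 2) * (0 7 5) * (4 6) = (0 10 4 6 2 7 5) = [10, 1, 7, 3, 6, 0, 2, 5, 8, 9, 4]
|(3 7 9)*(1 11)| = 6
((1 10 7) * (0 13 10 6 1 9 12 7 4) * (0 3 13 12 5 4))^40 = ((0 12 7 9 5 4 3 13 10)(1 6))^40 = (0 5 10 9 13 7 3 12 4)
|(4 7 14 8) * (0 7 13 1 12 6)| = |(0 7 14 8 4 13 1 12 6)| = 9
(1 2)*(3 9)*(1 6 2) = (2 6)(3 9) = [0, 1, 6, 9, 4, 5, 2, 7, 8, 3]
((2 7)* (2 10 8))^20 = (10)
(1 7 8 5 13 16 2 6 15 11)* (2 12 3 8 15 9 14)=[0, 7, 6, 8, 4, 13, 9, 15, 5, 14, 10, 1, 3, 16, 2, 11, 12]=(1 7 15 11)(2 6 9 14)(3 8 5 13 16 12)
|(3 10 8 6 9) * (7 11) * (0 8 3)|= |(0 8 6 9)(3 10)(7 11)|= 4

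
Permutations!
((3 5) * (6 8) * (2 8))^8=((2 8 6)(3 5))^8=(2 6 8)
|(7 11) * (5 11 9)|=|(5 11 7 9)|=4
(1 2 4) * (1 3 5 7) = (1 2 4 3 5 7) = [0, 2, 4, 5, 3, 7, 6, 1]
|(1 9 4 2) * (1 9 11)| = 6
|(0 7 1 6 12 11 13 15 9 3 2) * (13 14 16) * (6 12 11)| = |(0 7 1 12 6 11 14 16 13 15 9 3 2)| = 13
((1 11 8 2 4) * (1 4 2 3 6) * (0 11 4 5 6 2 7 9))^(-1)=((0 11 8 3 2 7 9)(1 4 5 6))^(-1)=(0 9 7 2 3 8 11)(1 6 5 4)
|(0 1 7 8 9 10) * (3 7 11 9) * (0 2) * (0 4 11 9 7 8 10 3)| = 5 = |(0 1 9 3 8)(2 4 11 7 10)|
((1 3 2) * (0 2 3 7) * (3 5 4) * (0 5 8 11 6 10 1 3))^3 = ((0 2 3 8 11 6 10 1 7 5 4))^3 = (0 8 10 5 2 11 1 4 3 6 7)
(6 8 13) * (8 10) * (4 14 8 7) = (4 14 8 13 6 10 7) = [0, 1, 2, 3, 14, 5, 10, 4, 13, 9, 7, 11, 12, 6, 8]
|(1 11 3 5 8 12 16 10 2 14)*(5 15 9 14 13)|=|(1 11 3 15 9 14)(2 13 5 8 12 16 10)|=42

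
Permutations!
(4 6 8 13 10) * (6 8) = (4 8 13 10) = [0, 1, 2, 3, 8, 5, 6, 7, 13, 9, 4, 11, 12, 10]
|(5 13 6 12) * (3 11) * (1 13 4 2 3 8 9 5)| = |(1 13 6 12)(2 3 11 8 9 5 4)| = 28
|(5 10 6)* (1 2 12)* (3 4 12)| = 15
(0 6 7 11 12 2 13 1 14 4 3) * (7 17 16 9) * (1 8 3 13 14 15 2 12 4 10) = [6, 15, 14, 0, 13, 5, 17, 11, 3, 7, 1, 4, 12, 8, 10, 2, 9, 16] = (0 6 17 16 9 7 11 4 13 8 3)(1 15 2 14 10)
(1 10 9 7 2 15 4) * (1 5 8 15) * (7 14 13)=[0, 10, 1, 3, 5, 8, 6, 2, 15, 14, 9, 11, 12, 7, 13, 4]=(1 10 9 14 13 7 2)(4 5 8 15)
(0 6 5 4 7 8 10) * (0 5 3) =[6, 1, 2, 0, 7, 4, 3, 8, 10, 9, 5] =(0 6 3)(4 7 8 10 5)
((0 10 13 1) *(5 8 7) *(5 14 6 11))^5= (0 10 13 1)(5 11 6 14 7 8)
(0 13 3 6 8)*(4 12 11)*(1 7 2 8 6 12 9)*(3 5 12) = (0 13 5 12 11 4 9 1 7 2 8) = [13, 7, 8, 3, 9, 12, 6, 2, 0, 1, 10, 4, 11, 5]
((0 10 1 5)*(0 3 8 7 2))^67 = (0 5 7 10 3 2 1 8)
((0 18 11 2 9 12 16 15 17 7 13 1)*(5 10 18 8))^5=(0 11 15)(1 18 16)(2 17 8)(5 9 7)(10 12 13)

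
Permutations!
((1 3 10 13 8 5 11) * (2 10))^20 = (1 13)(2 5)(3 8)(10 11)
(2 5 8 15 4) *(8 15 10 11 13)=(2 5 15 4)(8 10 11 13)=[0, 1, 5, 3, 2, 15, 6, 7, 10, 9, 11, 13, 12, 8, 14, 4]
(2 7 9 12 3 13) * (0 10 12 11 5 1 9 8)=(0 10 12 3 13 2 7 8)(1 9 11 5)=[10, 9, 7, 13, 4, 1, 6, 8, 0, 11, 12, 5, 3, 2]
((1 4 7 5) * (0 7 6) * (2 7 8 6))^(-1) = (0 6 8)(1 5 7 2 4)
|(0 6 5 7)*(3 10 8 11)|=|(0 6 5 7)(3 10 8 11)|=4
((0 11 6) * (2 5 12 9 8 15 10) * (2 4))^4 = ((0 11 6)(2 5 12 9 8 15 10 4))^4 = (0 11 6)(2 8)(4 9)(5 15)(10 12)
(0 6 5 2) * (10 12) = (0 6 5 2)(10 12) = [6, 1, 0, 3, 4, 2, 5, 7, 8, 9, 12, 11, 10]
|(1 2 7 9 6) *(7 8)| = |(1 2 8 7 9 6)| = 6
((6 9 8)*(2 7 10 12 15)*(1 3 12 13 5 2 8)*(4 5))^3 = ((1 3 12 15 8 6 9)(2 7 10 13 4 5))^3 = (1 15 9 12 6 3 8)(2 13)(4 7)(5 10)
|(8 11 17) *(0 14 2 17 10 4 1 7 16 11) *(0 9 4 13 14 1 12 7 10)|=|(0 1 10 13 14 2 17 8 9 4 12 7 16 11)|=14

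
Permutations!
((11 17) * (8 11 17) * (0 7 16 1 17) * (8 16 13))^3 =(0 8 1 7 11 17 13 16)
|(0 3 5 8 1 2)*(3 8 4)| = |(0 8 1 2)(3 5 4)| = 12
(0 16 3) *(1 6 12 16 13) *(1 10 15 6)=(0 13 10 15 6 12 16 3)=[13, 1, 2, 0, 4, 5, 12, 7, 8, 9, 15, 11, 16, 10, 14, 6, 3]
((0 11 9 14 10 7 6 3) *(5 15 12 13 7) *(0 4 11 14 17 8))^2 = ((0 14 10 5 15 12 13 7 6 3 4 11 9 17 8))^2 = (0 10 15 13 6 4 9 8 14 5 12 7 3 11 17)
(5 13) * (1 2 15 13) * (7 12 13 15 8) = (15)(1 2 8 7 12 13 5) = [0, 2, 8, 3, 4, 1, 6, 12, 7, 9, 10, 11, 13, 5, 14, 15]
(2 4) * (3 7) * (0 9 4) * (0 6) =(0 9 4 2 6)(3 7) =[9, 1, 6, 7, 2, 5, 0, 3, 8, 4]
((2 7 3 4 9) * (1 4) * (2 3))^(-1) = ((1 4 9 3)(2 7))^(-1) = (1 3 9 4)(2 7)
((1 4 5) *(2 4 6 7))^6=(7)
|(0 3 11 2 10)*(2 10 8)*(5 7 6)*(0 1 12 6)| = |(0 3 11 10 1 12 6 5 7)(2 8)| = 18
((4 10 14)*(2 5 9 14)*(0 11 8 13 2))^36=(0 9 8 4 2)(5 11 14 13 10)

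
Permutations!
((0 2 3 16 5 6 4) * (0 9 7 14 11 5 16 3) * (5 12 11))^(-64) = (16)(4 7 5)(6 9 14)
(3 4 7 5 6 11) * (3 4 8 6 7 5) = [0, 1, 2, 8, 5, 7, 11, 3, 6, 9, 10, 4] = (3 8 6 11 4 5 7)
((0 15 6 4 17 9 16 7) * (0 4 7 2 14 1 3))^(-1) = ((0 15 6 7 4 17 9 16 2 14 1 3))^(-1) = (0 3 1 14 2 16 9 17 4 7 6 15)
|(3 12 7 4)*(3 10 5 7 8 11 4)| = 8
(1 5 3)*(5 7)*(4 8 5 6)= (1 7 6 4 8 5 3)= [0, 7, 2, 1, 8, 3, 4, 6, 5]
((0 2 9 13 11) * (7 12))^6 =(0 2 9 13 11)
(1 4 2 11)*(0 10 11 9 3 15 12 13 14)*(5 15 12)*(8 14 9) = (0 10 11 1 4 2 8 14)(3 12 13 9)(5 15) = [10, 4, 8, 12, 2, 15, 6, 7, 14, 3, 11, 1, 13, 9, 0, 5]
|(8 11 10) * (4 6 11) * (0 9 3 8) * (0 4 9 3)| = 4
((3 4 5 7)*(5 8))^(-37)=((3 4 8 5 7))^(-37)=(3 5 4 7 8)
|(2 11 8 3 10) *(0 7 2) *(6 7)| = |(0 6 7 2 11 8 3 10)| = 8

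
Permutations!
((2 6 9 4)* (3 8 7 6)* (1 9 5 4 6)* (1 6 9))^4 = ((9)(2 3 8 7 6 5 4))^4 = (9)(2 6 3 5 8 4 7)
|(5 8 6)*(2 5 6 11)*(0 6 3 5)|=7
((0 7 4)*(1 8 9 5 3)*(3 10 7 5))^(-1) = ((0 5 10 7 4)(1 8 9 3))^(-1) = (0 4 7 10 5)(1 3 9 8)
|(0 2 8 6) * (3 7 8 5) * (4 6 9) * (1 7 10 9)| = 24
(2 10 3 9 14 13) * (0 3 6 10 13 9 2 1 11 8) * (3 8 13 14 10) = [8, 11, 14, 2, 4, 5, 3, 7, 0, 10, 6, 13, 12, 1, 9] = (0 8)(1 11 13)(2 14 9 10 6 3)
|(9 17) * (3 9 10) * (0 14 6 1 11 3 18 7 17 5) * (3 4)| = 36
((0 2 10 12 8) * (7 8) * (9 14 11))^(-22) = (0 10 7)(2 12 8)(9 11 14) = ((0 2 10 12 7 8)(9 14 11))^(-22)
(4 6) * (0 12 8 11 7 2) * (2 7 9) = (0 12 8 11 9 2)(4 6) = [12, 1, 0, 3, 6, 5, 4, 7, 11, 2, 10, 9, 8]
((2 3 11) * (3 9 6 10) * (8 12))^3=(2 10)(3 9)(6 11)(8 12)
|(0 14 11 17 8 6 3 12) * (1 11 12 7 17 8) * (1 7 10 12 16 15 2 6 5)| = 36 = |(0 14 16 15 2 6 3 10 12)(1 11 8 5)(7 17)|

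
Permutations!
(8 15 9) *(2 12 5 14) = (2 12 5 14)(8 15 9) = [0, 1, 12, 3, 4, 14, 6, 7, 15, 8, 10, 11, 5, 13, 2, 9]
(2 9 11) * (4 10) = [0, 1, 9, 3, 10, 5, 6, 7, 8, 11, 4, 2] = (2 9 11)(4 10)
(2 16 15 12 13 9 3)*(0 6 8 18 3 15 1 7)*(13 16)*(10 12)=(0 6 8 18 3 2 13 9 15 10 12 16 1 7)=[6, 7, 13, 2, 4, 5, 8, 0, 18, 15, 12, 11, 16, 9, 14, 10, 1, 17, 3]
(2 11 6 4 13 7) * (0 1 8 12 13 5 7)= (0 1 8 12 13)(2 11 6 4 5 7)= [1, 8, 11, 3, 5, 7, 4, 2, 12, 9, 10, 6, 13, 0]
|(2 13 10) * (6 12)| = |(2 13 10)(6 12)| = 6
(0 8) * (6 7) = (0 8)(6 7) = [8, 1, 2, 3, 4, 5, 7, 6, 0]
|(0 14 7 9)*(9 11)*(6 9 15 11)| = 10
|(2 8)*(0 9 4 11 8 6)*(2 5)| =8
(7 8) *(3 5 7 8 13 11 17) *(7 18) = (3 5 18 7 13 11 17) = [0, 1, 2, 5, 4, 18, 6, 13, 8, 9, 10, 17, 12, 11, 14, 15, 16, 3, 7]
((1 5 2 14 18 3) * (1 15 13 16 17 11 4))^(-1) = (1 4 11 17 16 13 15 3 18 14 2 5)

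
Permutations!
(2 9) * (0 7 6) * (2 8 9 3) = (0 7 6)(2 3)(8 9) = [7, 1, 3, 2, 4, 5, 0, 6, 9, 8]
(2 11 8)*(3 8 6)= [0, 1, 11, 8, 4, 5, 3, 7, 2, 9, 10, 6]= (2 11 6 3 8)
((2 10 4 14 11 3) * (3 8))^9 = ((2 10 4 14 11 8 3))^9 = (2 4 11 3 10 14 8)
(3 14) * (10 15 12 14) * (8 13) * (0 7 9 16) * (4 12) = (0 7 9 16)(3 10 15 4 12 14)(8 13) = [7, 1, 2, 10, 12, 5, 6, 9, 13, 16, 15, 11, 14, 8, 3, 4, 0]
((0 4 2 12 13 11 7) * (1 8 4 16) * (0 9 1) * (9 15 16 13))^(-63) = ((0 13 11 7 15 16)(1 8 4 2 12 9))^(-63) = (0 7)(1 2)(4 9)(8 12)(11 16)(13 15)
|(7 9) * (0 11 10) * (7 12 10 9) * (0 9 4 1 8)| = |(0 11 4 1 8)(9 12 10)| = 15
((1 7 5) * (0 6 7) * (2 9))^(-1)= ((0 6 7 5 1)(2 9))^(-1)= (0 1 5 7 6)(2 9)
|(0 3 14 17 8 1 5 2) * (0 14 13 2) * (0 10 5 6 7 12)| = 22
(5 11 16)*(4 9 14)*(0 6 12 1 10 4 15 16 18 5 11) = [6, 10, 2, 3, 9, 0, 12, 7, 8, 14, 4, 18, 1, 13, 15, 16, 11, 17, 5] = (0 6 12 1 10 4 9 14 15 16 11 18 5)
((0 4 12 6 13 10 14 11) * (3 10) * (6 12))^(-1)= ((0 4 6 13 3 10 14 11))^(-1)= (0 11 14 10 3 13 6 4)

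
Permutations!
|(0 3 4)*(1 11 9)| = |(0 3 4)(1 11 9)| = 3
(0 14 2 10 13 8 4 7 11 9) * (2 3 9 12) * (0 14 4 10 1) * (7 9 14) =(0 4 9 7 11 12 2 1)(3 14)(8 10 13) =[4, 0, 1, 14, 9, 5, 6, 11, 10, 7, 13, 12, 2, 8, 3]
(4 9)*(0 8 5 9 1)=(0 8 5 9 4 1)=[8, 0, 2, 3, 1, 9, 6, 7, 5, 4]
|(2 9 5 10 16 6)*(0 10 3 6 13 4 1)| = |(0 10 16 13 4 1)(2 9 5 3 6)| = 30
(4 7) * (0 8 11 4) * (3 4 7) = (0 8 11 7)(3 4) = [8, 1, 2, 4, 3, 5, 6, 0, 11, 9, 10, 7]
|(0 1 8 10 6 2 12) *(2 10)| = 10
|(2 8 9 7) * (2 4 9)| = 6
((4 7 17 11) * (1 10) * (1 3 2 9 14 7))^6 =((1 10 3 2 9 14 7 17 11 4))^6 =(1 7 3 11 9)(2 4 14 10 17)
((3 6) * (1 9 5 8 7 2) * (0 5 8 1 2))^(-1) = (0 7 8 9 1 5)(3 6)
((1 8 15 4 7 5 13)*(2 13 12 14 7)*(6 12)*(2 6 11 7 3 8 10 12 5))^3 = (1 14 15 5 2 10 3 4 11 13 12 8 6 7)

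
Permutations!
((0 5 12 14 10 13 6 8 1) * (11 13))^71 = (0 5 12 14 10 11 13 6 8 1)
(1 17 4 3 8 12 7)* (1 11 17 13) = (1 13)(3 8 12 7 11 17 4) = [0, 13, 2, 8, 3, 5, 6, 11, 12, 9, 10, 17, 7, 1, 14, 15, 16, 4]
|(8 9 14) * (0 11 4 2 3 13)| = |(0 11 4 2 3 13)(8 9 14)| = 6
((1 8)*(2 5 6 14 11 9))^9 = ((1 8)(2 5 6 14 11 9))^9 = (1 8)(2 14)(5 11)(6 9)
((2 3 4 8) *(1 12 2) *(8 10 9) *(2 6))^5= (1 4 12 10 6 9 2 8 3)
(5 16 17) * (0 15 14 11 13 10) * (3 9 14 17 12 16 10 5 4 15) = (0 3 9 14 11 13 5 10)(4 15 17)(12 16) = [3, 1, 2, 9, 15, 10, 6, 7, 8, 14, 0, 13, 16, 5, 11, 17, 12, 4]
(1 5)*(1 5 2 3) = (5)(1 2 3) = [0, 2, 3, 1, 4, 5]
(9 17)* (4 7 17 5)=[0, 1, 2, 3, 7, 4, 6, 17, 8, 5, 10, 11, 12, 13, 14, 15, 16, 9]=(4 7 17 9 5)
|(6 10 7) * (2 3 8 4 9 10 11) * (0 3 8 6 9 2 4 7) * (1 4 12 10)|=6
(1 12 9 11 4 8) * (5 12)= (1 5 12 9 11 4 8)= [0, 5, 2, 3, 8, 12, 6, 7, 1, 11, 10, 4, 9]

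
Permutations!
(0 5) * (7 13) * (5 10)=(0 10 5)(7 13)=[10, 1, 2, 3, 4, 0, 6, 13, 8, 9, 5, 11, 12, 7]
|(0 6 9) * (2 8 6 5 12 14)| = |(0 5 12 14 2 8 6 9)| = 8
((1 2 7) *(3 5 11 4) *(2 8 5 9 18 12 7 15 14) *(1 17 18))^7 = (2 15 14)(7 12 18 17)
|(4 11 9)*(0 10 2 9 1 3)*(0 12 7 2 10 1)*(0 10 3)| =8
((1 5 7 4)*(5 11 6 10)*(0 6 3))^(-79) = ((0 6 10 5 7 4 1 11 3))^(-79) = (0 10 7 1 3 6 5 4 11)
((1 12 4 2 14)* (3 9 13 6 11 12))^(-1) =(1 14 2 4 12 11 6 13 9 3)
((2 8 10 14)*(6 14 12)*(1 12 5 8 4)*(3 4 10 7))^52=(1 7 10 6 4 8 2 12 3 5 14)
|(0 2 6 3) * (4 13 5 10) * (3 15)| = 20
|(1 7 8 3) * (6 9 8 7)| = 5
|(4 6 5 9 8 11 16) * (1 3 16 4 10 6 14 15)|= 12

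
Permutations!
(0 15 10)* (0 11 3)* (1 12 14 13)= (0 15 10 11 3)(1 12 14 13)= [15, 12, 2, 0, 4, 5, 6, 7, 8, 9, 11, 3, 14, 1, 13, 10]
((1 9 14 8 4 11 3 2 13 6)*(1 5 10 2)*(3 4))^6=((1 9 14 8 3)(2 13 6 5 10)(4 11))^6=(1 9 14 8 3)(2 13 6 5 10)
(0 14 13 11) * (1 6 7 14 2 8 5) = [2, 6, 8, 3, 4, 1, 7, 14, 5, 9, 10, 0, 12, 11, 13] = (0 2 8 5 1 6 7 14 13 11)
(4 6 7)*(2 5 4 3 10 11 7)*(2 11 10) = (2 5 4 6 11 7 3) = [0, 1, 5, 2, 6, 4, 11, 3, 8, 9, 10, 7]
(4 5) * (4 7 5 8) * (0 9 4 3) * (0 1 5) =(0 9 4 8 3 1 5 7) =[9, 5, 2, 1, 8, 7, 6, 0, 3, 4]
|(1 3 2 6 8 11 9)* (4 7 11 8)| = 8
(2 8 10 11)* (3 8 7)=(2 7 3 8 10 11)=[0, 1, 7, 8, 4, 5, 6, 3, 10, 9, 11, 2]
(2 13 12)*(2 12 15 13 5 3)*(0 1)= [1, 0, 5, 2, 4, 3, 6, 7, 8, 9, 10, 11, 12, 15, 14, 13]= (0 1)(2 5 3)(13 15)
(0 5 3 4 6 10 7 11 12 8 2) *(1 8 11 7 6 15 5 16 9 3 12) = (0 16 9 3 4 15 5 12 11 1 8 2)(6 10) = [16, 8, 0, 4, 15, 12, 10, 7, 2, 3, 6, 1, 11, 13, 14, 5, 9]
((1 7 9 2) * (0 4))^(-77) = ((0 4)(1 7 9 2))^(-77) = (0 4)(1 2 9 7)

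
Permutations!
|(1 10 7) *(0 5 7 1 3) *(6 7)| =|(0 5 6 7 3)(1 10)| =10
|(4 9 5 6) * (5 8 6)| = 4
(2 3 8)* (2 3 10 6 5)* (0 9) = (0 9)(2 10 6 5)(3 8) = [9, 1, 10, 8, 4, 2, 5, 7, 3, 0, 6]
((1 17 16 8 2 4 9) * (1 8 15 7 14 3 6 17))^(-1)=((2 4 9 8)(3 6 17 16 15 7 14))^(-1)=(2 8 9 4)(3 14 7 15 16 17 6)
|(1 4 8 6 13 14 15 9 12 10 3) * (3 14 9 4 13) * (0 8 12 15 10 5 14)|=13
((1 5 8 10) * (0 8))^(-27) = ((0 8 10 1 5))^(-27) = (0 1 8 5 10)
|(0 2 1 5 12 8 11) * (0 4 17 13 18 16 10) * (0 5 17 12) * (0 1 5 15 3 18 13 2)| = 20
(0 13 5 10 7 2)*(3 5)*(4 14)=(0 13 3 5 10 7 2)(4 14)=[13, 1, 0, 5, 14, 10, 6, 2, 8, 9, 7, 11, 12, 3, 4]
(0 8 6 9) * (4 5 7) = (0 8 6 9)(4 5 7) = [8, 1, 2, 3, 5, 7, 9, 4, 6, 0]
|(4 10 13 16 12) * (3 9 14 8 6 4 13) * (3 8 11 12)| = |(3 9 14 11 12 13 16)(4 10 8 6)| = 28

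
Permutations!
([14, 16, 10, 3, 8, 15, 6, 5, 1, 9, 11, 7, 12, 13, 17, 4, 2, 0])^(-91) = (0 17 14)(1 8 4 15 5 7 11 10 2 16)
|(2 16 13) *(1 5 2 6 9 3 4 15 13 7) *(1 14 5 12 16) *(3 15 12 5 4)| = 60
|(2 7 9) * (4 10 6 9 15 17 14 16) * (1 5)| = |(1 5)(2 7 15 17 14 16 4 10 6 9)| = 10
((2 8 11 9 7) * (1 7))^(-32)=(1 11 2)(7 9 8)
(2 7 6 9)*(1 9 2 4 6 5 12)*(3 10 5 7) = (1 9 4 6 2 3 10 5 12) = [0, 9, 3, 10, 6, 12, 2, 7, 8, 4, 5, 11, 1]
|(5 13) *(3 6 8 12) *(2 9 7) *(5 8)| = 6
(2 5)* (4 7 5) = (2 4 7 5) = [0, 1, 4, 3, 7, 2, 6, 5]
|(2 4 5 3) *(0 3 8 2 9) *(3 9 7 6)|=|(0 9)(2 4 5 8)(3 7 6)|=12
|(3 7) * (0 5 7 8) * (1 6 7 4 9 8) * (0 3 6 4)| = 10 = |(0 5)(1 4 9 8 3)(6 7)|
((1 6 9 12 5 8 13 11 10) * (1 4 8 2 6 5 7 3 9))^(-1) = ((1 5 2 6)(3 9 12 7)(4 8 13 11 10))^(-1) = (1 6 2 5)(3 7 12 9)(4 10 11 13 8)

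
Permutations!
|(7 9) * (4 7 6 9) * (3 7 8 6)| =6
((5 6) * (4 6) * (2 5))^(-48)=((2 5 4 6))^(-48)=(6)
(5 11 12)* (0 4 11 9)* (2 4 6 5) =(0 6 5 9)(2 4 11 12) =[6, 1, 4, 3, 11, 9, 5, 7, 8, 0, 10, 12, 2]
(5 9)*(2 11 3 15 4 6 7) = (2 11 3 15 4 6 7)(5 9) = [0, 1, 11, 15, 6, 9, 7, 2, 8, 5, 10, 3, 12, 13, 14, 4]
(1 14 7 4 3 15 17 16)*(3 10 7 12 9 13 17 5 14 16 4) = (1 16)(3 15 5 14 12 9 13 17 4 10 7) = [0, 16, 2, 15, 10, 14, 6, 3, 8, 13, 7, 11, 9, 17, 12, 5, 1, 4]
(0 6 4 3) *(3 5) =(0 6 4 5 3) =[6, 1, 2, 0, 5, 3, 4]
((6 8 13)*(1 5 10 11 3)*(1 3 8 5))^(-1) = (5 6 13 8 11 10)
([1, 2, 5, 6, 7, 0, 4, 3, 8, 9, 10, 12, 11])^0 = (12)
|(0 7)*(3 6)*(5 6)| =|(0 7)(3 5 6)| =6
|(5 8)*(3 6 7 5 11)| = |(3 6 7 5 8 11)| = 6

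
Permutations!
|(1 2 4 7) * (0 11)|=|(0 11)(1 2 4 7)|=4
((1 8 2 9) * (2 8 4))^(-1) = (1 9 2 4)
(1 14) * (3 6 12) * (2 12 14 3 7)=[0, 3, 12, 6, 4, 5, 14, 2, 8, 9, 10, 11, 7, 13, 1]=(1 3 6 14)(2 12 7)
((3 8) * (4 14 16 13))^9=(3 8)(4 14 16 13)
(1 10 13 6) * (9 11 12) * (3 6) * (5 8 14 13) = [0, 10, 2, 6, 4, 8, 1, 7, 14, 11, 5, 12, 9, 3, 13] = (1 10 5 8 14 13 3 6)(9 11 12)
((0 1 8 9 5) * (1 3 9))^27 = ((0 3 9 5)(1 8))^27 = (0 5 9 3)(1 8)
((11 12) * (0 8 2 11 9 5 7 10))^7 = (0 7 9 11 8 10 5 12 2)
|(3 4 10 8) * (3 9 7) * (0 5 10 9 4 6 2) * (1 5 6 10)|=6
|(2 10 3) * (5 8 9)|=3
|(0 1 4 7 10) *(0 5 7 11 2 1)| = |(1 4 11 2)(5 7 10)| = 12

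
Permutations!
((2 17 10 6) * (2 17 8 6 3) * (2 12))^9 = ((2 8 6 17 10 3 12))^9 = (2 6 10 12 8 17 3)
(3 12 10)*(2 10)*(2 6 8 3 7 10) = (3 12 6 8)(7 10) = [0, 1, 2, 12, 4, 5, 8, 10, 3, 9, 7, 11, 6]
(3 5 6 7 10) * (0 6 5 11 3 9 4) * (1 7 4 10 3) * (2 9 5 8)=(0 6 4)(1 7 3 11)(2 9 10 5 8)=[6, 7, 9, 11, 0, 8, 4, 3, 2, 10, 5, 1]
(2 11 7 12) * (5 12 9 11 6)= [0, 1, 6, 3, 4, 12, 5, 9, 8, 11, 10, 7, 2]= (2 6 5 12)(7 9 11)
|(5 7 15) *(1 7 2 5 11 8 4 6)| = |(1 7 15 11 8 4 6)(2 5)| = 14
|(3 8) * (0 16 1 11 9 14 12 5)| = 8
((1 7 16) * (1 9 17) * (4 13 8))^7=(1 16 17 7 9)(4 13 8)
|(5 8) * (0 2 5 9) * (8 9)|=|(0 2 5 9)|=4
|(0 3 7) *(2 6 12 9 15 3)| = |(0 2 6 12 9 15 3 7)| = 8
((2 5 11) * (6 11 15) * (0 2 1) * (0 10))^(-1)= (0 10 1 11 6 15 5 2)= ((0 2 5 15 6 11 1 10))^(-1)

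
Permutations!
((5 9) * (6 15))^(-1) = (5 9)(6 15)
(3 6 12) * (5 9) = [0, 1, 2, 6, 4, 9, 12, 7, 8, 5, 10, 11, 3] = (3 6 12)(5 9)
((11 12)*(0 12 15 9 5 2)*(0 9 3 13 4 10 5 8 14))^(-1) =((0 12 11 15 3 13 4 10 5 2 9 8 14))^(-1) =(0 14 8 9 2 5 10 4 13 3 15 11 12)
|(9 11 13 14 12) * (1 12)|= 6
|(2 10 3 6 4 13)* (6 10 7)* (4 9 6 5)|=10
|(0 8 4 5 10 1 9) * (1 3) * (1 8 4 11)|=9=|(0 4 5 10 3 8 11 1 9)|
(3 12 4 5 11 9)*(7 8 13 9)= [0, 1, 2, 12, 5, 11, 6, 8, 13, 3, 10, 7, 4, 9]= (3 12 4 5 11 7 8 13 9)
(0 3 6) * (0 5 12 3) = [0, 1, 2, 6, 4, 12, 5, 7, 8, 9, 10, 11, 3] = (3 6 5 12)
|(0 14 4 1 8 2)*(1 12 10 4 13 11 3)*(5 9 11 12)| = 13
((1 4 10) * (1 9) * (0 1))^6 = (0 1 4 10 9)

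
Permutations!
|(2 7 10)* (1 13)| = 6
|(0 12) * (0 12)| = 1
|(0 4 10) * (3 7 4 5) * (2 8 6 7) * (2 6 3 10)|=|(0 5 10)(2 8 3 6 7 4)|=6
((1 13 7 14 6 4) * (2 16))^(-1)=(1 4 6 14 7 13)(2 16)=((1 13 7 14 6 4)(2 16))^(-1)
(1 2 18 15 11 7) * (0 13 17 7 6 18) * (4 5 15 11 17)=(0 13 4 5 15 17 7 1 2)(6 18 11)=[13, 2, 0, 3, 5, 15, 18, 1, 8, 9, 10, 6, 12, 4, 14, 17, 16, 7, 11]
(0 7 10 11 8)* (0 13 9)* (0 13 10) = (0 7)(8 10 11)(9 13) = [7, 1, 2, 3, 4, 5, 6, 0, 10, 13, 11, 8, 12, 9]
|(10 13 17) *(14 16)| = 6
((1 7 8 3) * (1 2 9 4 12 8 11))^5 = (1 11 7)(2 3 8 12 4 9) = ((1 7 11)(2 9 4 12 8 3))^5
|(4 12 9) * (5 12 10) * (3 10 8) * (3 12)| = 12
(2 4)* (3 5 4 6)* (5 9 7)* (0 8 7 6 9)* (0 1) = (0 8 7 5 4 2 9 6 3 1) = [8, 0, 9, 1, 2, 4, 3, 5, 7, 6]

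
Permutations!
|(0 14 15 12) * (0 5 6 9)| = 7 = |(0 14 15 12 5 6 9)|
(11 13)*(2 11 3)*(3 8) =(2 11 13 8 3) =[0, 1, 11, 2, 4, 5, 6, 7, 3, 9, 10, 13, 12, 8]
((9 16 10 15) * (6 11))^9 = (6 11)(9 16 10 15)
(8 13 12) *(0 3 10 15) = (0 3 10 15)(8 13 12) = [3, 1, 2, 10, 4, 5, 6, 7, 13, 9, 15, 11, 8, 12, 14, 0]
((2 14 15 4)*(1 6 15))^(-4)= ((1 6 15 4 2 14))^(-4)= (1 15 2)(4 14 6)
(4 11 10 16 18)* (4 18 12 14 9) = [0, 1, 2, 3, 11, 5, 6, 7, 8, 4, 16, 10, 14, 13, 9, 15, 12, 17, 18] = (18)(4 11 10 16 12 14 9)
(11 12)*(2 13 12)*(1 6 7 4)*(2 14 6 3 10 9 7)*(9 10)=[0, 3, 13, 9, 1, 5, 2, 4, 8, 7, 10, 14, 11, 12, 6]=(1 3 9 7 4)(2 13 12 11 14 6)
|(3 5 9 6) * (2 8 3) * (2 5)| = 3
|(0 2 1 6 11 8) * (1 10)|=7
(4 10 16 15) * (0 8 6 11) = (0 8 6 11)(4 10 16 15) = [8, 1, 2, 3, 10, 5, 11, 7, 6, 9, 16, 0, 12, 13, 14, 4, 15]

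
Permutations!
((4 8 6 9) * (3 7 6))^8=(3 6 4)(7 9 8)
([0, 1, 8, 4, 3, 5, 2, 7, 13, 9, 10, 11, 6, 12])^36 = [0, 1, 8, 3, 4, 5, 2, 7, 13, 9, 10, 11, 6, 12]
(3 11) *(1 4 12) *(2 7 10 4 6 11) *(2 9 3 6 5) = (1 5 2 7 10 4 12)(3 9)(6 11) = [0, 5, 7, 9, 12, 2, 11, 10, 8, 3, 4, 6, 1]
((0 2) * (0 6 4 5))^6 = ((0 2 6 4 5))^6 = (0 2 6 4 5)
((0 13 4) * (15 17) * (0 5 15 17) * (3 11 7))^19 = (17)(0 15 5 4 13)(3 11 7)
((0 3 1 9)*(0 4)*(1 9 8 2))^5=(0 3 9 4)(1 2 8)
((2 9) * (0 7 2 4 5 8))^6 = (0 8 5 4 9 2 7)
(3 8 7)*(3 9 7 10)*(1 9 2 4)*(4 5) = (1 9 7 2 5 4)(3 8 10) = [0, 9, 5, 8, 1, 4, 6, 2, 10, 7, 3]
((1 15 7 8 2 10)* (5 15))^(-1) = ((1 5 15 7 8 2 10))^(-1) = (1 10 2 8 7 15 5)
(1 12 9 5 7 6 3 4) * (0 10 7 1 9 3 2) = (0 10 7 6 2)(1 12 3 4 9 5) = [10, 12, 0, 4, 9, 1, 2, 6, 8, 5, 7, 11, 3]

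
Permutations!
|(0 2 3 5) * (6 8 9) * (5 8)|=7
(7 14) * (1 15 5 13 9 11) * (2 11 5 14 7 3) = (1 15 14 3 2 11)(5 13 9) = [0, 15, 11, 2, 4, 13, 6, 7, 8, 5, 10, 1, 12, 9, 3, 14]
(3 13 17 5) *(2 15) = (2 15)(3 13 17 5) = [0, 1, 15, 13, 4, 3, 6, 7, 8, 9, 10, 11, 12, 17, 14, 2, 16, 5]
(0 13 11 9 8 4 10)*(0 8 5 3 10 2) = (0 13 11 9 5 3 10 8 4 2) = [13, 1, 0, 10, 2, 3, 6, 7, 4, 5, 8, 9, 12, 11]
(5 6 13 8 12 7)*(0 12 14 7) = (0 12)(5 6 13 8 14 7) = [12, 1, 2, 3, 4, 6, 13, 5, 14, 9, 10, 11, 0, 8, 7]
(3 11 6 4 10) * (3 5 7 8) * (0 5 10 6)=(0 5 7 8 3 11)(4 6)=[5, 1, 2, 11, 6, 7, 4, 8, 3, 9, 10, 0]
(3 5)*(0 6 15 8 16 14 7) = [6, 1, 2, 5, 4, 3, 15, 0, 16, 9, 10, 11, 12, 13, 7, 8, 14] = (0 6 15 8 16 14 7)(3 5)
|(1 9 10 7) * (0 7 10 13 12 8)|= 7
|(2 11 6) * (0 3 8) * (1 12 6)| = 15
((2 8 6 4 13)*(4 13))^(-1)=(2 13 6 8)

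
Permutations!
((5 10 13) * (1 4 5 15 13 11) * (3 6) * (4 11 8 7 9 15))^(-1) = (1 11)(3 6)(4 13 15 9 7 8 10 5)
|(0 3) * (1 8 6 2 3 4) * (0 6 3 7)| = |(0 4 1 8 3 6 2 7)| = 8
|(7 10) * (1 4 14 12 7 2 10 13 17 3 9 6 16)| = |(1 4 14 12 7 13 17 3 9 6 16)(2 10)| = 22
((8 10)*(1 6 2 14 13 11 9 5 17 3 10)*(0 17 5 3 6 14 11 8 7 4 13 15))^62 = ((0 17 6 2 11 9 3 10 7 4 13 8 1 14 15))^62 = (0 6 11 3 7 13 1 15 17 2 9 10 4 8 14)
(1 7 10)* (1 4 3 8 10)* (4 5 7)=(1 4 3 8 10 5 7)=[0, 4, 2, 8, 3, 7, 6, 1, 10, 9, 5]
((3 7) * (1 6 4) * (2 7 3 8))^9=((1 6 4)(2 7 8))^9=(8)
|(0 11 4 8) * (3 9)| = |(0 11 4 8)(3 9)| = 4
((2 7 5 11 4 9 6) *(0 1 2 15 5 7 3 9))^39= ((0 1 2 3 9 6 15 5 11 4))^39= (0 4 11 5 15 6 9 3 2 1)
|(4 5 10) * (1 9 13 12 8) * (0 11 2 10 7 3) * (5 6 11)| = |(0 5 7 3)(1 9 13 12 8)(2 10 4 6 11)| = 20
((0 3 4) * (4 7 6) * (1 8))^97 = (0 7 4 3 6)(1 8)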